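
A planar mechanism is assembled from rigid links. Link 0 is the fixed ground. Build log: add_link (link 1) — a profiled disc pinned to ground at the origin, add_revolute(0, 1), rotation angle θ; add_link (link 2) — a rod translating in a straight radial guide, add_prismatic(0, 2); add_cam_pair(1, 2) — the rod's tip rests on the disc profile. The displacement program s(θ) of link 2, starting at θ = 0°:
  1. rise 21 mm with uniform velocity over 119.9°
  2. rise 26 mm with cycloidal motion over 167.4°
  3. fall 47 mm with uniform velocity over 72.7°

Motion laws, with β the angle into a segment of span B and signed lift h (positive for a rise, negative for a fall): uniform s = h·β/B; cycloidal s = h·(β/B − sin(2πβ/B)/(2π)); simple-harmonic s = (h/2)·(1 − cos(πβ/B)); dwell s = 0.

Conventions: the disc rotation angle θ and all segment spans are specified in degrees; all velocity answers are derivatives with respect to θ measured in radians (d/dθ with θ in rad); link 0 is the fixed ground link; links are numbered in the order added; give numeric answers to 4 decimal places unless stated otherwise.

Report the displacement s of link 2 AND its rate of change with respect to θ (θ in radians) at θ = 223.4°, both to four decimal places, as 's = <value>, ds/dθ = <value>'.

seg 1 [0°–119.9°] uniform, h=21: full span → s += 21 → s = 21.0000
seg 2 [119.9°–287.3°] cycloidal, h=26: θ=223.4° here. β=103.5, B=167.4. 26·(0.6183 − sin(2π·0.6183)/(2π)) = 18.8752 → s = 39.8752
velocity in seg [119.9°–287.3°] (cycloidal), θ in radians: β = 103.5° = 1.8064 rad, B = 167.4° = 2.9217 rad; ds/dθ = (h/B)(1 − cos(2πβ/B)) = (26/2.9217)(1 − cos(2π·0.6183)) = 15.451538 mm/rad

s = 39.8752, ds/dθ = 15.4515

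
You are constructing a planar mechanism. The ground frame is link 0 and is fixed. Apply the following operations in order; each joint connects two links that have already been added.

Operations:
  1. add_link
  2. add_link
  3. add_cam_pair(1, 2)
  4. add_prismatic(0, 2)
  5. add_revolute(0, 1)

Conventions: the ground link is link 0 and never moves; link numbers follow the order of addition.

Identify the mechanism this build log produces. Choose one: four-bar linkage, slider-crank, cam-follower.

links: 3 (incl. ground); joints: 1 revolute, 1 prismatic, 1 higher (cam) pair, forming one closed loop
3 links, revolute + prismatic + higher pair in one loop → cam-follower

cam-follower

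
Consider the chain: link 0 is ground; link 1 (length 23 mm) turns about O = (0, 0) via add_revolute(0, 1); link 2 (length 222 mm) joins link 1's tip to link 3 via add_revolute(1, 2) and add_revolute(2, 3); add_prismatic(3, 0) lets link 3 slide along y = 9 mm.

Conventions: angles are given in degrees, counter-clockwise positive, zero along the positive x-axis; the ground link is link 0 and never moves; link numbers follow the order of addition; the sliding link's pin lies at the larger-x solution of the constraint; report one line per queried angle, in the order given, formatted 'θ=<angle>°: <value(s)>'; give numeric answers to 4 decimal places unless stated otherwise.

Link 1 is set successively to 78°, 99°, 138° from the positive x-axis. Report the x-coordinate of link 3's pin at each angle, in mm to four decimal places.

geometry: r = 23 mm, L = 222 mm, e = 9 mm
θ=78°: crank pin P = (r cos θ, r sin θ) = (4.781969, 22.497395)
θ=78°: h = r sin θ − e = 22.497395 − 9 = 13.497395
θ=78°: x = r cos θ + √(L² − h²) = 4.781969 + 221.589306 = 226.371274
θ=99°: crank pin P = (r cos θ, r sin θ) = (-3.597993, 22.716832)
θ=99°: h = r sin θ − e = 22.716832 − 9 = 13.716832
θ=99°: x = r cos θ + √(L² − h²) = -3.597993 + 221.575830 = 217.977837
θ=138°: crank pin P = (r cos θ, r sin θ) = (-17.092331, 15.390004)
θ=138°: h = r sin θ − e = 15.390004 − 9 = 6.390004
θ=138°: x = r cos θ + √(L² − h²) = -17.092331 + 221.908017 = 204.815686

θ=78°: 226.3713
θ=99°: 217.9778
θ=138°: 204.8157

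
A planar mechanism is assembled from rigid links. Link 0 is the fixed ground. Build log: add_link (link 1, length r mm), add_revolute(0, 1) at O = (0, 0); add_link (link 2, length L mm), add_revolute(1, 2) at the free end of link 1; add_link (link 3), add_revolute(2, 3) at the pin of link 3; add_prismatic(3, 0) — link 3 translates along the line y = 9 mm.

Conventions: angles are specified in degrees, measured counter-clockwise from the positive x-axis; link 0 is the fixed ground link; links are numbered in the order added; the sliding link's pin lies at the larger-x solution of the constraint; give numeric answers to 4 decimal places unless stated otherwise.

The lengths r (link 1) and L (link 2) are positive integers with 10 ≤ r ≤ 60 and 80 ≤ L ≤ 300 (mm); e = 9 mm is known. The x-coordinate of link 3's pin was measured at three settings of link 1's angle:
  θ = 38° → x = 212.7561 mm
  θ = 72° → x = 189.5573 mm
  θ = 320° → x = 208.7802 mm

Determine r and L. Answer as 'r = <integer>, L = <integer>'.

constraint per measurement: (x − r cos θ)² + (r sin θ − e)² = L²
subtracting the θ₁ and θ₂ equations cancels the r² and L² terms:
r = (x₁² − x₂²) / (2[(x₁cos θ₁ + e sin θ₁) − (x₂cos θ₂ + e sin θ₂)]) = 43.9999 → r = 44
L² = (x₁ − r cos θ₁)² + (r sin θ₁ − e)² = 32040.9939 → L = 179.0000 → L = 179
check at θ₃=320°: x = 208.7802 (printed 208.7802) ✓

r = 44, L = 179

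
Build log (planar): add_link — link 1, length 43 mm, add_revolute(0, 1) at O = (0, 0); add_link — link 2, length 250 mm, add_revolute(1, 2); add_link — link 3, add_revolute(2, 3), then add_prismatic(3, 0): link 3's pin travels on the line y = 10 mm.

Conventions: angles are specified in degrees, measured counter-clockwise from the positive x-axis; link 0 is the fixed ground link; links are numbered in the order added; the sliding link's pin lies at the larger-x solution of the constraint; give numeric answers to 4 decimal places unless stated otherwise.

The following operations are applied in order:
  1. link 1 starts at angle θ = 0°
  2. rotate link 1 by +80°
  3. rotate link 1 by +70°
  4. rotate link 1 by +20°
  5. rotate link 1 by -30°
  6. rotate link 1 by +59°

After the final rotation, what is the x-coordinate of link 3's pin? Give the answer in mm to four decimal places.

geometry: r = 43 mm, L = 250 mm, e = 10 mm; θ starts at 0°
rotate link 1 by +80°: θ ← 0° +80° = 80°
rotate link 1 by +70°: θ ← 80° +70° = 150°
rotate link 1 by +20°: θ ← 150° +20° = 170°
rotate link 1 by -30°: θ ← 170° -30° = 140°
rotate link 1 by +59°: θ ← 140° +59° = 199°
crank pin P = (r cos θ, r sin θ) = (-40.657299, -13.999431)
h = r sin θ − e = -13.999431 − 10 = -23.999431
x = r cos θ + √(L² − h²) = -40.657299 + 248.845388 = 208.188090

208.1881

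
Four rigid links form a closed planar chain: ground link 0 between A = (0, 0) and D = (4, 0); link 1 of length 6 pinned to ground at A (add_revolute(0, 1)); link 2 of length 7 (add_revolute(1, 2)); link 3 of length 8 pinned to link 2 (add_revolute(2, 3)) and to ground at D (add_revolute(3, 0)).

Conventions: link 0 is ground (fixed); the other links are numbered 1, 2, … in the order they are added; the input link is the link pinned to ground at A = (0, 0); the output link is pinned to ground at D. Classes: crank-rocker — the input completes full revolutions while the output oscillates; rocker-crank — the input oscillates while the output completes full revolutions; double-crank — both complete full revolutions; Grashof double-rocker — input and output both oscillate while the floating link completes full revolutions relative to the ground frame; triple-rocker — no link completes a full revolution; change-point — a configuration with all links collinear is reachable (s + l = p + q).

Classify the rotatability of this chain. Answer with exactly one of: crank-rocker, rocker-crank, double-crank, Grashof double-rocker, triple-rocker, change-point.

lengths: ground=4, input=6, coupler=7, output=8
sorted: s=4 (shortest), l=8 (longest), p+q=13
s + l = 12 vs p + q = 13
s + l < p + q (Grashof) with shortest = ground link → double-crank

double-crank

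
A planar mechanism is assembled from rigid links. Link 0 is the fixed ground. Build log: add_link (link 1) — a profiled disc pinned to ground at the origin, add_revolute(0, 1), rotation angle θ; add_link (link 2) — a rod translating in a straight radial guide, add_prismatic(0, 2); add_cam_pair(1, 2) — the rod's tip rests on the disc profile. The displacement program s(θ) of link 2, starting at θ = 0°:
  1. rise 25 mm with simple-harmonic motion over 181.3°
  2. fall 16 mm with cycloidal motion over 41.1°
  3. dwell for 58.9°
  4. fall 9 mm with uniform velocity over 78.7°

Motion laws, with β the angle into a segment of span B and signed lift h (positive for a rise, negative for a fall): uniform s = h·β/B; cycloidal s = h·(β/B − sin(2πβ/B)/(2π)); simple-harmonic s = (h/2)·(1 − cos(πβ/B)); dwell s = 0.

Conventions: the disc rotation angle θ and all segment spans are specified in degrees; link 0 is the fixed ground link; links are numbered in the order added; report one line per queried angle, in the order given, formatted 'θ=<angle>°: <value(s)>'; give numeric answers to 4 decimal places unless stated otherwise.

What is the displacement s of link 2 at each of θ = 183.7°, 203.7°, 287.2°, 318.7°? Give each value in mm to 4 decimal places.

seg 1 [0°–181.3°] simple-harmonic, h=25: full span → s += 25 → s = 25.0000
seg 2 [181.3°–222.4°] cycloidal, h=-16: θ=183.7° here. β=2.4, B=41.1. -16·(0.0584 − sin(2π·0.0584)/(2π)) = -0.0208 → s = 24.9792
seg 2 [181.3°–222.4°] cycloidal, h=-16: θ=203.7° here. β=22.4, B=41.1. -16·(0.5450 − sin(2π·0.5450)/(2π)) = -9.4308 → s = 15.5692
seg 2 [181.3°–222.4°] cycloidal, h=-16: full span → s += -16 → s = 9.0000
seg 3 [222.4°–281.3°] dwell: s stays 9.0000
seg 4 [281.3°–360°] uniform, h=-9: θ=287.2° here. β=5.9, B=78.7. -9·5.9/78.7 = -0.6747 → s = 8.3253
seg 4 [281.3°–360°] uniform, h=-9: θ=318.7° here. β=37.4, B=78.7. -9·37.4/78.7 = -4.2770 → s = 4.7230

θ=183.7°: 24.9792
θ=203.7°: 15.5692
θ=287.2°: 8.3253
θ=318.7°: 4.7230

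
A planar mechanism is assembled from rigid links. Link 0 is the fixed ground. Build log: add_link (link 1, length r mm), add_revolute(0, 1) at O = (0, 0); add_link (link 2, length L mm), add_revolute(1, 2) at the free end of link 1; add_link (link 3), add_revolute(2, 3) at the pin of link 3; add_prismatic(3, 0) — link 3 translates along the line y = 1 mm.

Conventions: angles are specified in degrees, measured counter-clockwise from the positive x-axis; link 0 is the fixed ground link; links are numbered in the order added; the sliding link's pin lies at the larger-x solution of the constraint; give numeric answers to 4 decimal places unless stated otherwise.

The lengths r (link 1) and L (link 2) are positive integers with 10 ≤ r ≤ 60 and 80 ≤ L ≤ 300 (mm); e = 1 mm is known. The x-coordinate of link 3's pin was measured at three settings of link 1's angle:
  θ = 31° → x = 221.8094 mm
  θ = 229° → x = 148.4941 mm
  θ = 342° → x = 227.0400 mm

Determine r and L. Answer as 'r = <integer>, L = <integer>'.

constraint per measurement: (x − r cos θ)² + (r sin θ − e)² = L²
subtracting the θ₁ and θ₂ equations cancels the r² and L² terms:
r = (x₁² − x₂²) / (2[(x₁cos θ₁ + e sin θ₁) − (x₂cos θ₂ + e sin θ₂)]) = 47.0000 → r = 47
L² = (x₁ − r cos θ₁)² + (r sin θ₁ − e)² = 33488.9865 → L = 183.0000 → L = 183
check at θ₃=342°: x = 227.0400 (printed 227.0400) ✓

r = 47, L = 183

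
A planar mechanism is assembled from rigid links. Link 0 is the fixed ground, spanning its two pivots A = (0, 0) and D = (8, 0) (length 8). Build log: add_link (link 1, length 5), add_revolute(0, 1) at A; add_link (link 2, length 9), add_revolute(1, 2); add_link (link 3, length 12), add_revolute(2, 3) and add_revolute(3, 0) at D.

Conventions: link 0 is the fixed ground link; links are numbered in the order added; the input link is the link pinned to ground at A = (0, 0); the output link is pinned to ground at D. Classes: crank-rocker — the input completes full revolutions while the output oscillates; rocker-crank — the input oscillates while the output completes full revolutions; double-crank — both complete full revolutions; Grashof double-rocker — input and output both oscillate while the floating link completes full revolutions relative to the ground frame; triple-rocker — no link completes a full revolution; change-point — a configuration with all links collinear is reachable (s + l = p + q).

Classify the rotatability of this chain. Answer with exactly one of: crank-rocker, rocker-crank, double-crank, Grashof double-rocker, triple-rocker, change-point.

lengths: ground=8, input=5, coupler=9, output=12
sorted: s=5 (shortest), l=12 (longest), p+q=17
s + l = 17 vs p + q = 17
s + l = p + q → change-point (collinear configuration reachable)

change-point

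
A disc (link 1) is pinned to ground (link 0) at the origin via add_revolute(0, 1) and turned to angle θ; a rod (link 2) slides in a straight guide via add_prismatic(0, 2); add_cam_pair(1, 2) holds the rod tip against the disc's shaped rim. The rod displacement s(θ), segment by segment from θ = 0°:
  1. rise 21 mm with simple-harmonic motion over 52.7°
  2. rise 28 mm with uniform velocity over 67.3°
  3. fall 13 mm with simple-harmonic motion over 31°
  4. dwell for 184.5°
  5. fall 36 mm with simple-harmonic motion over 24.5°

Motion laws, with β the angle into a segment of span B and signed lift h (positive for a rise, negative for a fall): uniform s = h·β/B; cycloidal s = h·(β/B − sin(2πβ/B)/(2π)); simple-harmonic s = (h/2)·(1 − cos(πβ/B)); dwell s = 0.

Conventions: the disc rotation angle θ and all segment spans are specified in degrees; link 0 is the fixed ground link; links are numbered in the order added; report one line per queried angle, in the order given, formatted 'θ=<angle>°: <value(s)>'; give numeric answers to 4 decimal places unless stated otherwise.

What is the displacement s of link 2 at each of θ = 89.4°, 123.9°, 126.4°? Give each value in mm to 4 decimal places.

segment 1 (0° to 52.7°, simple-harmonic, h = 21) is passed completely: s = 0.0000 + (21) = 21.0000
θ = 89.4° falls in segment 2 (52.7° to 120°, uniform, h = 28): β = 89.4 − 52.7 = 36.7°, B = 67.3°; Δs = 28·36.7/67.3 = 15.2689; s = 21.0000 + 15.2689 = 36.2689
segment 2 (52.7° to 120°, uniform, h = 28) is passed completely: s = 21.0000 + (28) = 49.0000
θ = 123.9° falls in segment 3 (120° to 151°, simple-harmonic, h = -13): β = 123.9 − 120 = 3.9°, B = 31°; Δs = -13/2·(1 − cos(π·0.1258)) = -0.5011; s = 49.0000 − 0.5011 = 48.4989
θ = 126.4° falls in segment 3 (120° to 151°, simple-harmonic, h = -13): β = 126.4 − 120 = 6.4°, B = 31°; Δs = -13/2·(1 − cos(π·0.2065)) = -1.3199; s = 49.0000 − 1.3199 = 47.6801

θ=89.4°: 36.2689
θ=123.9°: 48.4989
θ=126.4°: 47.6801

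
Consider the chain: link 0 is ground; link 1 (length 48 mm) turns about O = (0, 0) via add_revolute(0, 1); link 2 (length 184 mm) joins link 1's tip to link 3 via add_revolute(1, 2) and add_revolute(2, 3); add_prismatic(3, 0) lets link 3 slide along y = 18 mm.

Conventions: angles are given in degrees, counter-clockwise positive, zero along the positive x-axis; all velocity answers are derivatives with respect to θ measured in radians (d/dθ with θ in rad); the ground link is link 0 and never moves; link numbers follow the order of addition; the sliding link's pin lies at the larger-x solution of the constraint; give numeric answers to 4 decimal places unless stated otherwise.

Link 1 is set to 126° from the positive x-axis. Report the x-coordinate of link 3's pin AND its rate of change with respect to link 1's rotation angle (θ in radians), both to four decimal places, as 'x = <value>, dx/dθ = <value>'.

geometry: r = 48 mm, L = 184 mm, e = 18 mm
crank pin P = (r cos θ, r sin θ) = (-28.213692, 38.832816)
h = r sin θ − e = 38.832816 − 18 = 20.832816
x = r cos θ + √(L² − h²) = -28.213692 + 182.816831 = 154.603139
dx/dθ = −r sin θ − h·r cos θ/√(L² − h²) (θ in radians; h = 20.832816) = -35.617736

x = 154.6031, dx/dθ = -35.6177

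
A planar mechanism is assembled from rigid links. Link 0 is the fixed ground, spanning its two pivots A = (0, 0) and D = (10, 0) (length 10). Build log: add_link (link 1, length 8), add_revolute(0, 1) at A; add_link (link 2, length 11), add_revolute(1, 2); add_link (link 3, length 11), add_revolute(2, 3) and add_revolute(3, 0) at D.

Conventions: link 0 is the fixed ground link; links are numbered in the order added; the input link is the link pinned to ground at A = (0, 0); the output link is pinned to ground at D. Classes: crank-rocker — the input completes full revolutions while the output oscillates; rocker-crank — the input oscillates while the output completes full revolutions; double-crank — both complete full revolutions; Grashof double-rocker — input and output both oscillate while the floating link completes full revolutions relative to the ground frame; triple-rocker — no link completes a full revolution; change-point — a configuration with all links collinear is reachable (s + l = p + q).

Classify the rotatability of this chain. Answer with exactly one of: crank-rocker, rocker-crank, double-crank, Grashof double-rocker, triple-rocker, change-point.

lengths: ground=10, input=8, coupler=11, output=11
sorted: s=8 (shortest), l=11 (longest), p+q=21
s + l = 19 vs p + q = 21
s + l < p + q (Grashof) with shortest = input link → crank-rocker

crank-rocker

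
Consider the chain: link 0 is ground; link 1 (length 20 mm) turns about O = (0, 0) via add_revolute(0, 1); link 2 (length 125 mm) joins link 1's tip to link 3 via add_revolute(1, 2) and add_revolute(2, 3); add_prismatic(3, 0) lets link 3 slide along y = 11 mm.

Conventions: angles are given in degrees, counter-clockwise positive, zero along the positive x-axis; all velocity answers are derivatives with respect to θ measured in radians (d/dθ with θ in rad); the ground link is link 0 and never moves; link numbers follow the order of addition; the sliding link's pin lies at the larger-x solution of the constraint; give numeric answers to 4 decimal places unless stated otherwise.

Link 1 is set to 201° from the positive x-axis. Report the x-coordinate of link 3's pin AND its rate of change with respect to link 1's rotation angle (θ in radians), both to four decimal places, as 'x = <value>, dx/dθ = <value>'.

geometry: r = 20 mm, L = 125 mm, e = 11 mm
crank pin P = (r cos θ, r sin θ) = (-18.671609, -7.167359)
h = r sin θ − e = -7.167359 − 11 = -18.167359
x = r cos θ + √(L² − h²) = -18.671609 + 123.672742 = 105.001133
dx/dθ = −r sin θ − h·r cos θ/√(L² − h²) (θ in radians; h = -18.167359) = 4.424525

x = 105.0011, dx/dθ = 4.4245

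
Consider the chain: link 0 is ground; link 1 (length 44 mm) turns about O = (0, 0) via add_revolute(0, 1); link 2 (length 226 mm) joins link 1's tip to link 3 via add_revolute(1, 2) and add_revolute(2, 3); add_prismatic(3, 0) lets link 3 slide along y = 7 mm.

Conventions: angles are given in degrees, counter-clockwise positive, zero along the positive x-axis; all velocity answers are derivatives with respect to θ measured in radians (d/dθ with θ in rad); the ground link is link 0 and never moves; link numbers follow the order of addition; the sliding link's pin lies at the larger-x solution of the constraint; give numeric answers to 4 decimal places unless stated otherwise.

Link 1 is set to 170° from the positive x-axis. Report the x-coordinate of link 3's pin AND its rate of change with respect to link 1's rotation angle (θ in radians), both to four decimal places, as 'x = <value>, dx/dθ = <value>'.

geometry: r = 44 mm, L = 226 mm, e = 7 mm
crank pin P = (r cos θ, r sin θ) = (-43.331541, 7.640520)
h = r sin θ − e = 7.640520 − 7 = 0.640520
x = r cos θ + √(L² − h²) = -43.331541 + 225.999092 = 182.667551
dx/dθ = −r sin θ − h·r cos θ/√(L² − h²) (θ in radians; h = 0.640520) = -7.517711

x = 182.6676, dx/dθ = -7.5177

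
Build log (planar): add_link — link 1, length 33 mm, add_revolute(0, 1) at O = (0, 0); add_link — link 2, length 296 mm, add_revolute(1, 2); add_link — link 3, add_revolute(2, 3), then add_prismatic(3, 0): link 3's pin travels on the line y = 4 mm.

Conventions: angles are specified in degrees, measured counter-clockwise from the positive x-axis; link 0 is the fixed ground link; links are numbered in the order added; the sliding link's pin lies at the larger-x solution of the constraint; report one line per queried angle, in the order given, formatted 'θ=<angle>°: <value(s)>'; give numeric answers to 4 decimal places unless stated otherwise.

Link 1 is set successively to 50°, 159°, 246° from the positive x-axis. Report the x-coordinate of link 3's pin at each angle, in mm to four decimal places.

geometry: r = 33 mm, L = 296 mm, e = 4 mm
θ=50°: crank pin P = (r cos θ, r sin θ) = (21.211991, 25.279467)
θ=50°: h = r sin θ − e = 25.279467 − 4 = 21.279467
θ=50°: x = r cos θ + √(L² − h²) = 21.211991 + 295.234118 = 316.446109
θ=159°: crank pin P = (r cos θ, r sin θ) = (-30.808154, 11.826142)
θ=159°: h = r sin θ − e = 11.826142 − 4 = 7.826142
θ=159°: x = r cos θ + √(L² − h²) = -30.808154 + 295.896522 = 265.088368
θ=246°: crank pin P = (r cos θ, r sin θ) = (-13.422309, -30.147000)
θ=246°: h = r sin θ − e = -30.147000 − 4 = -34.147000
θ=246°: x = r cos θ + √(L² − h²) = -13.422309 + 294.023779 = 280.601469

θ=50°: 316.4461
θ=159°: 265.0884
θ=246°: 280.6015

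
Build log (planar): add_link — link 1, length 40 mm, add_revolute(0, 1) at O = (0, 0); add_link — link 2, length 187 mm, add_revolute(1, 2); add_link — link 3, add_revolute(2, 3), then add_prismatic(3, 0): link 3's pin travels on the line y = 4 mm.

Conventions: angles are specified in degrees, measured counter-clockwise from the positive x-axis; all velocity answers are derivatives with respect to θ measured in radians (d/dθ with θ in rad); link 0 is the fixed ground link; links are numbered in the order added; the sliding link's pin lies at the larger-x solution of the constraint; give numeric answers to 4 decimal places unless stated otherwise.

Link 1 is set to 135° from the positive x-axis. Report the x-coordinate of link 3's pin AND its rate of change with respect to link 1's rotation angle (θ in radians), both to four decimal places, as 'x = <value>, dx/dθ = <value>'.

geometry: r = 40 mm, L = 187 mm, e = 4 mm
crank pin P = (r cos θ, r sin θ) = (-28.284271, 28.284271)
h = r sin θ − e = 28.284271 − 4 = 24.284271
x = r cos θ + √(L² − h²) = -28.284271 + 185.416488 = 157.132217
dx/dθ = −r sin θ − h·r cos θ/√(L² − h²) (θ in radians; h = 24.284271) = -24.579838

x = 157.1322, dx/dθ = -24.5798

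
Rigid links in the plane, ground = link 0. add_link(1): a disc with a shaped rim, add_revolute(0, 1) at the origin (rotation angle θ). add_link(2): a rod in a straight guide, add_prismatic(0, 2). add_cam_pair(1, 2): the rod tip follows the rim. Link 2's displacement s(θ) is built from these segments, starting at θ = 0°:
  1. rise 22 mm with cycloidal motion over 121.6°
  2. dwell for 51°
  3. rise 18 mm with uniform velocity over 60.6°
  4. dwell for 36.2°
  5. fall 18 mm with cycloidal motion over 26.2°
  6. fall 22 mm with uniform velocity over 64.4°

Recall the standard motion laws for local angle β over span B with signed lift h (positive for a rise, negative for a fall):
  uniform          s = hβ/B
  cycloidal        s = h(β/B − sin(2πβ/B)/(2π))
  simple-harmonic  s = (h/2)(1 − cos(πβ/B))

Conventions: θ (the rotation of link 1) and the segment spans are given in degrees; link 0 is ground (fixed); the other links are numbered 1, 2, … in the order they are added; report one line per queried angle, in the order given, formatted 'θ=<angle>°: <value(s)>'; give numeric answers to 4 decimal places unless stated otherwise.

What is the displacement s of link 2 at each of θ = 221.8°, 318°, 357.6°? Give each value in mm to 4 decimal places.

segment 1 (0° to 121.6°, cycloidal, h = 22) is passed completely: s = 0.0000 + (22) = 22.0000
segment 2 (121.6° to 172.6°, dwell): s unchanged at 22.0000
θ = 221.8° falls in segment 3 (172.6° to 233.2°, uniform, h = 18): β = 221.8 − 172.6 = 49.2°, B = 60.6°; Δs = 18·49.2/60.6 = 14.6139; s = 22.0000 + 14.6139 = 36.6139
segment 3 (172.6° to 233.2°, uniform, h = 18) is passed completely: s = 22.0000 + (18) = 40.0000
segment 4 (233.2° to 269.4°, dwell): s unchanged at 40.0000
segment 5 (269.4° to 295.6°, cycloidal, h = -18) is passed completely: s = 40.0000 + (-18) = 22.0000
θ = 318° falls in segment 6 (295.6° to 360°, uniform, h = -22): β = 318 − 295.6 = 22.4°, B = 64.4°; Δs = -22·22.4/64.4 = -7.6522; s = 22.0000 − 7.6522 = 14.3478
θ = 357.6° falls in segment 6 (295.6° to 360°, uniform, h = -22): β = 357.6 − 295.6 = 62°, B = 64.4°; Δs = -22·62/64.4 = -21.1801; s = 22.0000 − 21.1801 = 0.8199

θ=221.8°: 36.6139
θ=318°: 14.3478
θ=357.6°: 0.8199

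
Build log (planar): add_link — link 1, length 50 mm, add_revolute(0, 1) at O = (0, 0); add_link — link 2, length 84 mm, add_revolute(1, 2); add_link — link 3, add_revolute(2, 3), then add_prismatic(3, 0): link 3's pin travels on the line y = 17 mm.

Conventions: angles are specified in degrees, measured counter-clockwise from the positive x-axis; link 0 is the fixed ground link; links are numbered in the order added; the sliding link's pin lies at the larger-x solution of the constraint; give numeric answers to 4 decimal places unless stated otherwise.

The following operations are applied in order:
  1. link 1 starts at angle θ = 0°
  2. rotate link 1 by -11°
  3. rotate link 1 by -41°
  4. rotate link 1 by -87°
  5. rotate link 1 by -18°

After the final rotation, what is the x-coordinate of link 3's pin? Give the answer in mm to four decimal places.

geometry: r = 50 mm, L = 84 mm, e = 17 mm; θ starts at 0°
rotate link 1 by -11°: θ ← 0° -11° = -11°
rotate link 1 by -41°: θ ← -11° -41° = -52°
rotate link 1 by -87°: θ ← -52° -87° = -139°
rotate link 1 by -18°: θ ← -139° -18° = -157°
crank pin P = (r cos θ, r sin θ) = (-46.025243, -19.536556)
h = r sin θ − e = -19.536556 − 17 = -36.536556
x = r cos θ + √(L² − h²) = -46.025243 + 75.637822 = 29.612579

29.6126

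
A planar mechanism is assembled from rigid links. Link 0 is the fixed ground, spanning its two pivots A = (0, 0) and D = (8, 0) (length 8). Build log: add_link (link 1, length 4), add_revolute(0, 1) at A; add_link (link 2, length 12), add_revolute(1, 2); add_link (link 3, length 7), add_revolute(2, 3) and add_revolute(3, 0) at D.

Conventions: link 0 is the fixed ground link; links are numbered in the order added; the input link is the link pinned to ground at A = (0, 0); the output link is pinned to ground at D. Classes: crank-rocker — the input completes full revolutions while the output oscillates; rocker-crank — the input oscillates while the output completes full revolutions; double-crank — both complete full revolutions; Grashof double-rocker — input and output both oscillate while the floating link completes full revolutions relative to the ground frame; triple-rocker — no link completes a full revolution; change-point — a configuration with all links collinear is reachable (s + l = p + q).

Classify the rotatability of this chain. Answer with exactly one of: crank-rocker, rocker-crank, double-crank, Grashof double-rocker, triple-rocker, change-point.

lengths: ground=8, input=4, coupler=12, output=7
sorted: s=4 (shortest), l=12 (longest), p+q=15
s + l = 16 vs p + q = 15
s + l > p + q → non-Grashof → no link fully rotates → triple-rocker

triple-rocker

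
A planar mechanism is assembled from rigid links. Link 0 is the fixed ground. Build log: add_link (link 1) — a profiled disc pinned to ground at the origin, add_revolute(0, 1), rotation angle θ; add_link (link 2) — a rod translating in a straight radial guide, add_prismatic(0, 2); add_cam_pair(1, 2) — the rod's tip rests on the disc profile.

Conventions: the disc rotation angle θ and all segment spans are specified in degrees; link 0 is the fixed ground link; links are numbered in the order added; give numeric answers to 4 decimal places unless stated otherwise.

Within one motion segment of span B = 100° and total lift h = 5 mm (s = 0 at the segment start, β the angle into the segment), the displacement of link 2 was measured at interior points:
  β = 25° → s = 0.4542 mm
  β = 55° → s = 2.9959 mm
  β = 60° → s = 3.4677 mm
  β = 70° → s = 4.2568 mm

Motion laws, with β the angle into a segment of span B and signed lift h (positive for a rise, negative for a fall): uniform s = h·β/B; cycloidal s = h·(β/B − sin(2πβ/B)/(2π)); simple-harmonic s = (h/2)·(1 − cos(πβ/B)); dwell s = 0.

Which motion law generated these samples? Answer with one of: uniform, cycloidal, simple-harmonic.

candidates at β/B = r: uniform s = h·r (linear in β); cycloidal s = h·(r − sin(2πr)/(2π)); simple-harmonic s = (h/2)(1 − cos(πr))
β=25°: printed 0.4542 | uniform 1.2500, cycloidal 0.4542, simple-harmonic 0.7322
β=55°: printed 2.9959 | uniform 2.7500, cycloidal 2.9959, simple-harmonic 2.8911
β=60°: printed 3.4677 | uniform 3.0000, cycloidal 3.4677, simple-harmonic 3.2725
β=70°: printed 4.2568 | uniform 3.5000, cycloidal 4.2568, simple-harmonic 3.9695
only one law matches every sample → cycloidal

cycloidal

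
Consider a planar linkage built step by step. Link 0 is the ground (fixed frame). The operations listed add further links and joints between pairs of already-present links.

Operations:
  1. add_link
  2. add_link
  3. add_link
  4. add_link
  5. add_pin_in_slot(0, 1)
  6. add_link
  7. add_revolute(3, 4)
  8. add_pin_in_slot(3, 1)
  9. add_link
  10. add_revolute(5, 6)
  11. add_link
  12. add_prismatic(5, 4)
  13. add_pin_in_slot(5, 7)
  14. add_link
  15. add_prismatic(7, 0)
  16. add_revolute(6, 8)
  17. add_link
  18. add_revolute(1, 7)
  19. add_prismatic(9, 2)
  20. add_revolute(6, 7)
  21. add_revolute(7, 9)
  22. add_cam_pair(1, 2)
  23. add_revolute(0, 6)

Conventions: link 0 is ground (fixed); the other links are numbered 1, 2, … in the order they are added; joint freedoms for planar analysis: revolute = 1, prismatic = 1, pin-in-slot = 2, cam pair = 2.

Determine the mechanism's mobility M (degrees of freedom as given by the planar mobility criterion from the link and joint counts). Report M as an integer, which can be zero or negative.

(L,J1,J2)=(1,0,0); link0 fixed
link1: (2,0,0)
link2: (3,0,0)
link3: (4,0,0)
link4: (5,0,0)
PS 0-1 [J2]: (5,0,1)
link5: (6,0,1)
R 3-4 [J1]: (6,1,1)
PS 3-1 [J2]: (6,1,2)
link6: (7,1,2)
R 5-6 [J1]: (7,2,2)
link7: (8,2,2)
P 5-4 [J1]: (8,3,2)
PS 5-7 [J2]: (8,3,3)
link8: (9,3,3)
P 7-0 [J1]: (9,4,3)
R 6-8 [J1]: (9,5,3)
link9: (10,5,3)
R 1-7 [J1]: (10,6,3)
P 9-2 [J1]: (10,7,3)
R 6-7 [J1]: (10,8,3)
R 7-9 [J1]: (10,9,3)
C 1-2 [J2]: (10,9,4)
R 0-6 [J1]: (10,10,4)
Grübler: 3·9 − 2·10 − 4 = 3

M = 3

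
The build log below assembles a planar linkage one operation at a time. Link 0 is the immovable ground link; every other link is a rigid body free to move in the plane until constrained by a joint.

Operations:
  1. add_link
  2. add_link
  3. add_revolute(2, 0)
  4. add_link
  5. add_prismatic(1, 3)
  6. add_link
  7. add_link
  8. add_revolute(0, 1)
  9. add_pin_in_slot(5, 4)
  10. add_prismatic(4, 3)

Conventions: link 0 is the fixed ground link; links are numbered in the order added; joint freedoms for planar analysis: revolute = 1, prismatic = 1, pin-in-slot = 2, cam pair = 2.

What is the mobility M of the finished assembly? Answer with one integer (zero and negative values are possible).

L=1 J1=0 J2=0
add link → L=2 J1=0 J2=0
add link → L=3 J1=0 J2=0
R@2,0 dof=1 J1 → L=3 J1=1 J2=0
add link → L=4 J1=1 J2=0
P@1,3 dof=1 J1 → L=4 J1=2 J2=0
add link → L=5 J1=2 J2=0
add link → L=6 J1=2 J2=0
R@0,1 dof=1 J1 → L=6 J1=3 J2=0
PS@5,4 dof=2 J2 → L=6 J1=3 J2=1
P@4,3 dof=1 J1 → L=6 J1=4 J2=1
M=3(L−1)−2J1−J2=3·5−2·4−1=6

M = 6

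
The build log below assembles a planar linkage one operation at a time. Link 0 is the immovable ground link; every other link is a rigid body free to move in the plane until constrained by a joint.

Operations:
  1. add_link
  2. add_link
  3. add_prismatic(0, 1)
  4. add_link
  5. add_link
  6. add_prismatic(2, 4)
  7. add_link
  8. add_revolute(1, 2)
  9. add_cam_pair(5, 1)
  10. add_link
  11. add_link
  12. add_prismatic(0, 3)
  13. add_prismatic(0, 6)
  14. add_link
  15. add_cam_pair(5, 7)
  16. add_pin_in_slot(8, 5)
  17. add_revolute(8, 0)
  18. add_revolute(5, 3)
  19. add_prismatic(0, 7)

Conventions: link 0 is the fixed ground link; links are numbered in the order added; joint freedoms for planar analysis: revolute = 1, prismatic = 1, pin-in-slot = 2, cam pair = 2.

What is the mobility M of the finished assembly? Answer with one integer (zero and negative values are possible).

L=1 J1=0 J2=0
add link → L=2 J1=0 J2=0
add link → L=3 J1=0 J2=0
P@0,1 dof=1 J1 → L=3 J1=1 J2=0
add link → L=4 J1=1 J2=0
add link → L=5 J1=1 J2=0
P@2,4 dof=1 J1 → L=5 J1=2 J2=0
add link → L=6 J1=2 J2=0
R@1,2 dof=1 J1 → L=6 J1=3 J2=0
C@5,1 dof=2 J2 → L=6 J1=3 J2=1
add link → L=7 J1=3 J2=1
add link → L=8 J1=3 J2=1
P@0,3 dof=1 J1 → L=8 J1=4 J2=1
P@0,6 dof=1 J1 → L=8 J1=5 J2=1
add link → L=9 J1=5 J2=1
C@5,7 dof=2 J2 → L=9 J1=5 J2=2
PS@8,5 dof=2 J2 → L=9 J1=5 J2=3
R@8,0 dof=1 J1 → L=9 J1=6 J2=3
R@5,3 dof=1 J1 → L=9 J1=7 J2=3
P@0,7 dof=1 J1 → L=9 J1=8 J2=3
M=3(L−1)−2J1−J2=3·8−2·8−3=5

M = 5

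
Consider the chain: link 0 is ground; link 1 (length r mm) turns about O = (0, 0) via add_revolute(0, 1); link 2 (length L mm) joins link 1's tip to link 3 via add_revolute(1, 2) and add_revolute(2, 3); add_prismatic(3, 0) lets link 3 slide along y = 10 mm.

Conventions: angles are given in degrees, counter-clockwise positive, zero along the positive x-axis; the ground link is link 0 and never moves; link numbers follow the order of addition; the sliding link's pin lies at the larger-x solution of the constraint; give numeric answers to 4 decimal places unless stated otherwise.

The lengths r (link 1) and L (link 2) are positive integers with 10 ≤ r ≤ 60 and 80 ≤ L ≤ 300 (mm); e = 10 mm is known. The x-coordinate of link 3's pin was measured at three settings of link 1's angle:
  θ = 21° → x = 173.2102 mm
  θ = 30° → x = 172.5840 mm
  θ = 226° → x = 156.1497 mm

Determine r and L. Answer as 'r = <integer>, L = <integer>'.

constraint per measurement: (x − r cos θ)² + (r sin θ − e)² = L²
subtracting the θ₁ and θ₂ equations cancels the r² and L² terms:
r = (x₁² − x₂²) / (2[(x₁cos θ₁ + e sin θ₁) − (x₂cos θ₂ + e sin θ₂)]) = 9.9996 → r = 10
L² = (x₁ − r cos θ₁)² + (r sin θ₁ − e)² = 26895.9867 → L = 164.0000 → L = 164
check at θ₃=226°: x = 156.1497 (printed 156.1497) ✓

r = 10, L = 164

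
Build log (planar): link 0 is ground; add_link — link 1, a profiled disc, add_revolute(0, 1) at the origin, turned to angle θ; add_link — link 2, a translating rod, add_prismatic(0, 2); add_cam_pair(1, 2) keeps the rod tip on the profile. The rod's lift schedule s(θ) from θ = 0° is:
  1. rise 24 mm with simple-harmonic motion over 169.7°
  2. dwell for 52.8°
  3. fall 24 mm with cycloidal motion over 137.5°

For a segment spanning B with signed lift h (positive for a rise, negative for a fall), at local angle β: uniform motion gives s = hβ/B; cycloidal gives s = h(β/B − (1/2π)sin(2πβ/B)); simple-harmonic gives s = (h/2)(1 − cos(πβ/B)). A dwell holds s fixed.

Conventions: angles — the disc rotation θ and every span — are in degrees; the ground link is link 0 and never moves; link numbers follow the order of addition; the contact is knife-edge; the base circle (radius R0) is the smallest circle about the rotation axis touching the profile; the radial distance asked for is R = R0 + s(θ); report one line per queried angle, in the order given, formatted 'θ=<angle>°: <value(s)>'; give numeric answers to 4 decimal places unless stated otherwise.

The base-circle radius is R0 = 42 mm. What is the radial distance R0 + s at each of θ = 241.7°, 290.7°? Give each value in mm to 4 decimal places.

seg 1 [0°–169.7°] simple-harmonic, h=24: full span → s += 24 → s = 24.0000
seg 2 [169.7°–222.5°] dwell: s stays 24.0000
seg 3 [222.5°–360°] cycloidal, h=-24: θ=241.7° here. β=19.2, B=137.5. -24·(0.1396 − sin(2π·0.1396)/(2π)) = -0.4137 → s = 23.5863
seg 3 [222.5°–360°] cycloidal, h=-24: θ=290.7° here. β=68.2, B=137.5. -24·(0.4960 − sin(2π·0.4960)/(2π)) = -11.8080 → s = 12.1920
θ=241.7°: R = R0 + s = 42 + 23.5863 = 65.5863
θ=290.7°: R = R0 + s = 42 + 12.1920 = 54.1920

θ=241.7°: 65.5863
θ=290.7°: 54.1920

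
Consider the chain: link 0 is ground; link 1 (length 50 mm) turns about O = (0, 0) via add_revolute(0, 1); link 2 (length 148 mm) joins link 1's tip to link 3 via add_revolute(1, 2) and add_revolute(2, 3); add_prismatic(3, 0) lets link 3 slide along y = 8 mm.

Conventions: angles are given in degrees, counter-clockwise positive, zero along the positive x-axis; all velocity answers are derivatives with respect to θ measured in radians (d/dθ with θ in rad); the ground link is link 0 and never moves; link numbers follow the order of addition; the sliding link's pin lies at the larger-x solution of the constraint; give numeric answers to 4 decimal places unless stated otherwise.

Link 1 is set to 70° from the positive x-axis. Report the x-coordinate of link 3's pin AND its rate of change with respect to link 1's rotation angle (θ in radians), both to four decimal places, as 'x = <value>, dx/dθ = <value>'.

geometry: r = 50 mm, L = 148 mm, e = 8 mm
crank pin P = (r cos θ, r sin θ) = (17.101007, 46.984631)
h = r sin θ − e = 46.984631 − 8 = 38.984631
x = r cos θ + √(L² − h²) = 17.101007 + 142.773242 = 159.874249
dx/dθ = −r sin θ − h·r cos θ/√(L² − h²) (θ in radians; h = 38.984631) = -51.654109

x = 159.8742, dx/dθ = -51.6541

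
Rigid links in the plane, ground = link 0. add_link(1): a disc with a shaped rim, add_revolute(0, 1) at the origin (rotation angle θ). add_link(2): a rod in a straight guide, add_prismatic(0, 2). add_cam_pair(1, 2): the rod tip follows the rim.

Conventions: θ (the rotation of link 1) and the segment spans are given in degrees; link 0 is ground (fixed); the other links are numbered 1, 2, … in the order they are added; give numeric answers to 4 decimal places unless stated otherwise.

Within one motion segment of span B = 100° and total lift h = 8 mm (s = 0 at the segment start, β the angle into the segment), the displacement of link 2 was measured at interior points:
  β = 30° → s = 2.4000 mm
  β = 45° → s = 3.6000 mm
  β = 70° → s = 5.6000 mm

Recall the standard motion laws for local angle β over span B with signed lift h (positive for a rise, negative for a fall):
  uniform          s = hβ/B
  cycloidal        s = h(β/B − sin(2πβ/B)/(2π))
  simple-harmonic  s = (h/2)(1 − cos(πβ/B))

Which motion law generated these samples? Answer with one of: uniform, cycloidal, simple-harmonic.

candidates at β/B = r: uniform s = h·r (linear in β); cycloidal s = h·(r − sin(2πr)/(2π)); simple-harmonic s = (h/2)(1 − cos(πr))
β=30°: printed 2.4000 | uniform 2.4000, cycloidal 1.1891, simple-harmonic 1.6489
β=45°: printed 3.6000 | uniform 3.6000, cycloidal 3.2065, simple-harmonic 3.3743
β=70°: printed 5.6000 | uniform 5.6000, cycloidal 6.8109, simple-harmonic 6.3511
only one law matches every sample → uniform

uniform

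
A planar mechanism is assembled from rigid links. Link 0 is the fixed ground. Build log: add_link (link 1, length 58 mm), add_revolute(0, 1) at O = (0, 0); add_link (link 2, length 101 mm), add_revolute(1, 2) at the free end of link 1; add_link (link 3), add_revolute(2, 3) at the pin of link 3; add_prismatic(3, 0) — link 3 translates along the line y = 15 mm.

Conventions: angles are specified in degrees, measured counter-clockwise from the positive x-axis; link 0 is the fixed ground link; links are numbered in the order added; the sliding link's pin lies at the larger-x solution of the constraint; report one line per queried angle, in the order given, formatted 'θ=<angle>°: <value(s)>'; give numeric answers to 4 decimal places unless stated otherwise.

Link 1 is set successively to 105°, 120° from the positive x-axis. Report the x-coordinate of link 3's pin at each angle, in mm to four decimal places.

geometry: r = 58 mm, L = 101 mm, e = 15 mm
θ=105°: crank pin P = (r cos θ, r sin θ) = (-15.011505, 56.023698)
θ=105°: h = r sin θ − e = 56.023698 − 15 = 41.023698
θ=105°: x = r cos θ + √(L² − h²) = -15.011505 + 92.293316 = 77.281812
θ=120°: crank pin P = (r cos θ, r sin θ) = (-29.000000, 50.229473)
θ=120°: h = r sin θ − e = 50.229473 − 15 = 35.229473
θ=120°: x = r cos θ + √(L² − h²) = -29.000000 + 94.656665 = 65.656665

θ=105°: 77.2818
θ=120°: 65.6567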